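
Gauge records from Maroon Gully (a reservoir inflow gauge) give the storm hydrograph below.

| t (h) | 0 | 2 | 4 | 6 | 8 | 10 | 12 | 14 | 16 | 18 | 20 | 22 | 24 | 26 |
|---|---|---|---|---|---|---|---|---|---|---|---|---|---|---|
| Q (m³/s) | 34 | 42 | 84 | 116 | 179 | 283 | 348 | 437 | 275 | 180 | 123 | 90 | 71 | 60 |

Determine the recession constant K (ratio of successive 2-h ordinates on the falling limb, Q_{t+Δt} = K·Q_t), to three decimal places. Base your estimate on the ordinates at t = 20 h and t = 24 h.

K ≈ 0.760

Using the recession-limb readings at t = 20 h and t = 24 h: Q falls from 123 to 71 m³/s over 2 intervals.
K = (Q₂/Q₁)^(1/2) = (71/123)^(1/2) = 0.760.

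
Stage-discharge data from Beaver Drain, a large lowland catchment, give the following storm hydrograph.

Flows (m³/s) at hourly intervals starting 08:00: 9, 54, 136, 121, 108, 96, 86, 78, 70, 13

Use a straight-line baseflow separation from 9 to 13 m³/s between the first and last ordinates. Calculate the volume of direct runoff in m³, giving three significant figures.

V ≈ 2.38 × 10^6 m³

Direct-runoff ordinates (Q − Q_b): 0.00, 44.56, 126.11, 110.67, 97.22, 84.78, 74.33, 65.89, 57.44, 0.00 m³/s.
ΣQ_DR = 661.0 m³/s.
With Δt = 1 h = 3600 s, V = ΣQ_DR · Δt = 661.0 × 3600 = 2.38 × 10^6 m³.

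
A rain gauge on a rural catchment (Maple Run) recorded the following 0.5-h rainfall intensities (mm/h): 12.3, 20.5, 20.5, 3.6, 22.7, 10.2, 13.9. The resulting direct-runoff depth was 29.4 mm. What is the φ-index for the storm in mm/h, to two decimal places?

φ ≈ 6.88 mm/h

Only the 6 blocks with intensity above φ contribute runoff: 12.3, 20.5, 20.5, 22.7, 10.2, 13.9 mm/h.
Σ(I−φ)·Δt = d  ⇒  (12.3+20.5+20.5+22.7+10.2+13.9 − 6φ)·0.5 = 29.4
φ = (100.1 − 29.4/0.5) / 6 = 6.88 mm/h.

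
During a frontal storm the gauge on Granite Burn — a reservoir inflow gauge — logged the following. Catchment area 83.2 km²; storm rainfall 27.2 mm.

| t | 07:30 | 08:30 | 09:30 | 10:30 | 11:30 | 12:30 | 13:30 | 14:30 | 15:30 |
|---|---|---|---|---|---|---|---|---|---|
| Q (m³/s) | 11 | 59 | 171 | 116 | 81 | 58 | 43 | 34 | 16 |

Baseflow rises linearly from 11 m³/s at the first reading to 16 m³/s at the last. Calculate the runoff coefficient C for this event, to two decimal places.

C ≈ 0.74

ΣQ_DR = 467.5 m³/s; V = ΣQ_DR·Δt = 1.683 × 10^6 m³.
Runoff depth d = V / A = 20.23 mm.
C = d / P = 20.23 / 27.2 = 0.74.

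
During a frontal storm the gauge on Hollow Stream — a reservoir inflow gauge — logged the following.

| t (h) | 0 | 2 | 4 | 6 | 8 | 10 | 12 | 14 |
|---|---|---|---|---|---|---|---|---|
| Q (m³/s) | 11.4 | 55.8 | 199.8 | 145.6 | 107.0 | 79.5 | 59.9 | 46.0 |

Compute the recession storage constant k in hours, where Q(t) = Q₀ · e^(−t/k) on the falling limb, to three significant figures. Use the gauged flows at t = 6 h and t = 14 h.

On the falling limb, Q drops from 145.6 to 46.0 m³/s between t = 6 h and t = 14 h (Δt = 8 h).
k = −Δt / ln(Q₂/Q₁) = −8 / ln(46.0/145.6) = 6.94 h.

k ≈ 6.94 h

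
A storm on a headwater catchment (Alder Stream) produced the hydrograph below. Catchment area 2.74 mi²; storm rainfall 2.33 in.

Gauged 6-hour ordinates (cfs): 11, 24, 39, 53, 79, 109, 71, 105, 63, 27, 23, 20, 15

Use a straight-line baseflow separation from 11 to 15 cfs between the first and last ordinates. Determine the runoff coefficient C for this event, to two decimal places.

ΣQ_DR = 470.0 cfs; V = ΣQ_DR·Δt = 1.015 × 10^7 ft³.
Runoff depth d = V / A = 1.595 in.
C = d / P = 1.595 / 2.33 = 0.68.

C ≈ 0.68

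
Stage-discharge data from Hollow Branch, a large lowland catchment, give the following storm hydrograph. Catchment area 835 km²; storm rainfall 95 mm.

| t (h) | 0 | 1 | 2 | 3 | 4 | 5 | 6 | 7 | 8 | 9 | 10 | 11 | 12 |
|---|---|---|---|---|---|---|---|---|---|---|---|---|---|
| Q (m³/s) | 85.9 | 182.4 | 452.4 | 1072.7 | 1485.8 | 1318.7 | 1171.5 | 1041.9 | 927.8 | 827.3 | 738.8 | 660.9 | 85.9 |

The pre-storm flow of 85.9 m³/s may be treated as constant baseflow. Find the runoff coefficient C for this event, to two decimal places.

ΣQ_DR = 8935 m³/s; V = ΣQ_DR·Δt = 3.217 × 10^7 m³.
Runoff depth d = V / A = 38.52 mm.
C = d / P = 38.52 / 95 = 0.41.

C ≈ 0.41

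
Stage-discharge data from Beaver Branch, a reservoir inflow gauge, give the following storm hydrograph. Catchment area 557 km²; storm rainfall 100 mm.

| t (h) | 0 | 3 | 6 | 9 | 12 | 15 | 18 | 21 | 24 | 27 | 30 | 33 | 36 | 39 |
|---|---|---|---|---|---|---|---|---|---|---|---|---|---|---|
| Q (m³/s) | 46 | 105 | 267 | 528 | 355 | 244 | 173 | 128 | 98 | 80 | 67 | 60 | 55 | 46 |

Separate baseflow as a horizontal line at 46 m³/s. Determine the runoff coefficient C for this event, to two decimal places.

ΣQ_DR = 1608 m³/s; V = ΣQ_DR·Δt = 1.737 × 10^7 m³.
Runoff depth d = V / A = 31.18 mm.
C = d / P = 31.18 / 100 = 0.31.

C ≈ 0.31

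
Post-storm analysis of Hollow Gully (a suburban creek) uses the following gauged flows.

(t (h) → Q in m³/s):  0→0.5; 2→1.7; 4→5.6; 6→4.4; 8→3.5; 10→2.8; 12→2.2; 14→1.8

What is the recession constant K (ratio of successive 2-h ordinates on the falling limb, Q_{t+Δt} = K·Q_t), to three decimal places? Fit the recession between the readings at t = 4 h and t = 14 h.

Using the recession-limb readings at t = 4 h and t = 14 h: Q falls from 5.6 to 1.8 m³/s over 5 intervals.
K = (Q₂/Q₁)^(1/5) = (1.8/5.6)^(1/5) = 0.797.

K ≈ 0.797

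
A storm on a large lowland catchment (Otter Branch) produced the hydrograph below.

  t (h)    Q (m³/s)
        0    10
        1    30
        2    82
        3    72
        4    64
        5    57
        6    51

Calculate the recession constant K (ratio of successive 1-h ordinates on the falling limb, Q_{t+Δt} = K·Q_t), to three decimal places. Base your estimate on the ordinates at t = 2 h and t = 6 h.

Using the recession-limb readings at t = 2 h and t = 6 h: Q falls from 82 to 51 m³/s over 4 intervals.
K = (Q₂/Q₁)^(1/4) = (51/82)^(1/4) = 0.888.

K ≈ 0.888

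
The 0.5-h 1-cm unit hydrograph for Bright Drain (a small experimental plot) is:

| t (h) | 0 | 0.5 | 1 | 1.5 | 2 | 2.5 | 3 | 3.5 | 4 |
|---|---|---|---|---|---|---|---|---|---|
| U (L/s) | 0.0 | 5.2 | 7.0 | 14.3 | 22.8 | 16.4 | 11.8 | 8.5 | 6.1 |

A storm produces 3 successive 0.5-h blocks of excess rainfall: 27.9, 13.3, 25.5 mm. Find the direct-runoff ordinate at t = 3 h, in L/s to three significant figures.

By discrete convolution, Q_j = Σ (P_i / 10 mm) · U_{j−i}.
At t = 3 h (j=6): Q = (27.9/10)·11.8 + (13.3/10)·16.4 + (25.5/10)·22.8 = 113 L/s.

Q ≈ 113 L/s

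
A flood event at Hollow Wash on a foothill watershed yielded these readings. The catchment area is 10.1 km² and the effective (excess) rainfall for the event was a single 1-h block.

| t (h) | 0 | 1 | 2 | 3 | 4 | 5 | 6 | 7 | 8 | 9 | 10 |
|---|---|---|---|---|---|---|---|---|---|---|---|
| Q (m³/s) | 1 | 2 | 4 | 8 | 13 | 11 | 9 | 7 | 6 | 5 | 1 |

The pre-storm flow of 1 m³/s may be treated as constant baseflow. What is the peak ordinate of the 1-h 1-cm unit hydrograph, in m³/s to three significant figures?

U_p ≈ 6.01 m³/s

Direct runoff: 0.0, 1.0, 3.0, 7.0, 12.0, 10.0, 8.0, 6.0, 5.0, 4.0, 0.0 m³/s; ΣQ_DR = 56.00 m³/s, peak = 12.0 m³/s.
Runoff depth d = ΣQ_DR·Δt / A = 56.00 × 3600 / (10.1 km²) = 19.96 mm.
The 1-cm UH is the DRH scaled by (10 mm)/d, so U_p = 12.0 × 10/19.96 = 6.01 m³/s.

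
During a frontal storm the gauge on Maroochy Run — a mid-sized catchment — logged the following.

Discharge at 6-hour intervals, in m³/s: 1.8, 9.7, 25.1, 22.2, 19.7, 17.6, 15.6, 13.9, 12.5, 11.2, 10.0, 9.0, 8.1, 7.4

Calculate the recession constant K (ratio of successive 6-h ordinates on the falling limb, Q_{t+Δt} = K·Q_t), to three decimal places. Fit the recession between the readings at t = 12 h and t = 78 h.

K ≈ 0.895

Using the recession-limb readings at t = 12 h and t = 78 h: Q falls from 25.1 to 7.4 m³/s over 11 intervals.
K = (Q₂/Q₁)^(1/11) = (7.4/25.1)^(1/11) = 0.895.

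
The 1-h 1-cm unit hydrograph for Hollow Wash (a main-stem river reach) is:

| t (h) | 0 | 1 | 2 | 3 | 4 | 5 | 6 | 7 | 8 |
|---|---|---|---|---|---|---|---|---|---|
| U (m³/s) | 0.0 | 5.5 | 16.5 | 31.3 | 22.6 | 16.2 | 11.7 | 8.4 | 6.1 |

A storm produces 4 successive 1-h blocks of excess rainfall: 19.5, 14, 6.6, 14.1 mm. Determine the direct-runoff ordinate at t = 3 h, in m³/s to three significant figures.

Q ≈ 87.8 m³/s

By discrete convolution, Q_j = Σ (P_i / 10 mm) · U_{j−i}.
At t = 3 h (j=3): Q = (19.5/10)·31.3 + (14/10)·16.5 + (6.6/10)·5.5 + (14.1/10)·0.0 = 87.8 m³/s.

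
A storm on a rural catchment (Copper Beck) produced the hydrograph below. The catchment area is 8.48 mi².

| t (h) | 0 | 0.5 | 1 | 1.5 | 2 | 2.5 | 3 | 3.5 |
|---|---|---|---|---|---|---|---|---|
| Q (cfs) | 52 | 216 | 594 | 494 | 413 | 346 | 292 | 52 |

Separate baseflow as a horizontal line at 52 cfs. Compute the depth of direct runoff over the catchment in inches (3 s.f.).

Direct runoff: 0.0, 164.0, 542.0, 442.0, 361.0, 294.0, 240.0, 0.0 cfs; ΣQ_DR = 2043 cfs.
V = ΣQ_DR · Δt = 2043 × 1800 s = 3.677 × 10^6 ft³.
Over A = 8.48 mi², depth = V / A = 0.187 in.

d ≈ 0.187 in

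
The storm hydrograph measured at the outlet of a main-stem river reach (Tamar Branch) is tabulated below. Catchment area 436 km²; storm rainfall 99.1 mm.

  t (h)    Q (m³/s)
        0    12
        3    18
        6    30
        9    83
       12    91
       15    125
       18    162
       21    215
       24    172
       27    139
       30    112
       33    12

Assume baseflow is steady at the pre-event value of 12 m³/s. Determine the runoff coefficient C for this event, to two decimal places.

ΣQ_DR = 1027 m³/s; V = ΣQ_DR·Δt = 1.109 × 10^7 m³.
Runoff depth d = V / A = 25.44 mm.
C = d / P = 25.44 / 99.1 = 0.26.

C ≈ 0.26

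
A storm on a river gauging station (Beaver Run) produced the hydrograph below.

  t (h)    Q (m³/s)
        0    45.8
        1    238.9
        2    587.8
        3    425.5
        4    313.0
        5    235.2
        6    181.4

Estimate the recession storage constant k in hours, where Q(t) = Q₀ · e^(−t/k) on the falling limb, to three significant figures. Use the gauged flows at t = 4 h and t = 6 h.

k ≈ 3.67 h

On the falling limb, Q drops from 313.0 to 181.4 m³/s between t = 4 h and t = 6 h (Δt = 2 h).
k = −Δt / ln(Q₂/Q₁) = −2 / ln(181.4/313.0) = 3.67 h.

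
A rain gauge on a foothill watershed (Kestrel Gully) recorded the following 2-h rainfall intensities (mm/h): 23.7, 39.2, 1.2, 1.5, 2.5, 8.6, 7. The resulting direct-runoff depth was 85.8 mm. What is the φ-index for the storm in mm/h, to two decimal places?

Only the 2 blocks with intensity above φ contribute runoff: 23.7, 39.2 mm/h.
Σ(I−φ)·Δt = d  ⇒  (23.7+39.2 − 2φ)·2 = 85.8
φ = (62.90 − 85.8/2) / 2 = 10.00 mm/h.

φ ≈ 10.00 mm/h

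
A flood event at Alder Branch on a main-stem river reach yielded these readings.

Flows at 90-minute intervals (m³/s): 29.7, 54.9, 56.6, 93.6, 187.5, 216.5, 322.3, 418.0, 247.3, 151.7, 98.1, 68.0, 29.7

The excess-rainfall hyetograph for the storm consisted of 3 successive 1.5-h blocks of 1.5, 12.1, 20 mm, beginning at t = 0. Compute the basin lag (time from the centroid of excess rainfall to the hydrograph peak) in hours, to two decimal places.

t_L ≈ 7.42 h

Centroid of excess rainfall: t_c = Σ P_i·t̄_i / ΣP_i = 3.0759 h (block centres at 0.75, 2.25, 3.75 h).
Hydrograph peak occurs at t = 10.5 h, so basin lag t_L = 10.5 − 3.0759 = 7.42 h.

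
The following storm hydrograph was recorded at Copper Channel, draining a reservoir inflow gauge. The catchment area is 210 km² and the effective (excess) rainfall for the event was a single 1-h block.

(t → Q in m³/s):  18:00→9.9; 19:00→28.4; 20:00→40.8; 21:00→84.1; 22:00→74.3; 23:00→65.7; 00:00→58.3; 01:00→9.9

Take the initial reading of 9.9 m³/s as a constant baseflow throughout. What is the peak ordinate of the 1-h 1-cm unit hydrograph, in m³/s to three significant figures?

Direct runoff: 0.0, 18.5, 30.9, 74.2, 64.4, 55.8, 48.4, 0.0 m³/s; ΣQ_DR = 292.2 m³/s, peak = 74.2 m³/s.
Runoff depth d = ΣQ_DR·Δt / A = 292.2 × 3600 / (210 km²) = 5.009 mm.
The 1-cm UH is the DRH scaled by (10 mm)/d, so U_p = 74.2 × 10/5.009 = 148 m³/s.

U_p ≈ 148 m³/s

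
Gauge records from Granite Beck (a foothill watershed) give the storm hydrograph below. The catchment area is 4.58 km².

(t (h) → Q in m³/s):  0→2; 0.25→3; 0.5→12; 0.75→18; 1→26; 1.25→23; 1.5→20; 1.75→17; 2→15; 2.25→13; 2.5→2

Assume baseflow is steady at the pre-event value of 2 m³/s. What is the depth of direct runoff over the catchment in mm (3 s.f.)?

d ≈ 25.3 mm

Direct runoff: 0.0, 1.0, 10.0, 16.0, 24.0, 21.0, 18.0, 15.0, 13.0, 11.0, 0.0 m³/s; ΣQ_DR = 129.0 m³/s.
V = ΣQ_DR · Δt = 129.0 × 900 s = 1.161 × 10^5 m³.
Over A = 4.58 km², depth = V / A = 25.3 mm.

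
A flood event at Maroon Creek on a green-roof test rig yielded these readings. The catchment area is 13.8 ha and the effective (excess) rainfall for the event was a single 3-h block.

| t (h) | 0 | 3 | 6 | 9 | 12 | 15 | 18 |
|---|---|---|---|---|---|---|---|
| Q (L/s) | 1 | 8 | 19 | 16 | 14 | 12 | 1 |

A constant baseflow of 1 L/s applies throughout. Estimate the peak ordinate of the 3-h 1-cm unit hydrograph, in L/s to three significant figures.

U_p ≈ 35.9 L/s

Direct runoff: 0.0, 7.0, 18.0, 15.0, 13.0, 11.0, 0.0 L/s; ΣQ_DR = 64.00 L/s, peak = 18.0 L/s.
Runoff depth d = ΣQ_DR·Δt / A = 64.00 × 10800 / (13.8 ha) = 5.009 mm.
The 1-cm UH is the DRH scaled by (10 mm)/d, so U_p = 18.0 × 10/5.009 = 35.9 L/s.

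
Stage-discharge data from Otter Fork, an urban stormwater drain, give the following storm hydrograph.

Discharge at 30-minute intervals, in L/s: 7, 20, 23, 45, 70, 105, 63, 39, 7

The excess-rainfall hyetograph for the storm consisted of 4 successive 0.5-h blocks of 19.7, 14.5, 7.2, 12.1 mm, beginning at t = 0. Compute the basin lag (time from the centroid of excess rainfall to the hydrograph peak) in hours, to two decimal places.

Centroid of excess rainfall: t_c = Σ P_i·t̄_i / ΣP_i = 0.8593 h (block centres at 0.25, 0.75, 1.25, 1.75 h).
Hydrograph peak occurs at t = 2.5 h, so basin lag t_L = 2.5 − 0.8593 = 1.64 h.

t_L ≈ 1.64 h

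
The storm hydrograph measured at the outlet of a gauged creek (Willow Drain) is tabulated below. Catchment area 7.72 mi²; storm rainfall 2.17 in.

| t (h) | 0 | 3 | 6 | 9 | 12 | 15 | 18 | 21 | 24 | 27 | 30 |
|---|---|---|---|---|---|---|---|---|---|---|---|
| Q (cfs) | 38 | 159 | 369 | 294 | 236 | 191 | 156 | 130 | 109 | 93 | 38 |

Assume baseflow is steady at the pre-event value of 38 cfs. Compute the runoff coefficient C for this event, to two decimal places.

ΣQ_DR = 1395 cfs; V = ΣQ_DR·Δt = 1.507 × 10^7 ft³.
Runoff depth d = V / A = 0.8400 in.
C = d / P = 0.8400 / 2.17 = 0.39.

C ≈ 0.39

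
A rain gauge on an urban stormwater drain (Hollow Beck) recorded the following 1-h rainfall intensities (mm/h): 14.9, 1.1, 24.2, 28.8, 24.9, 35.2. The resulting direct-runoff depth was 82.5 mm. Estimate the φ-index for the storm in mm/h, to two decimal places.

Only the 5 blocks with intensity above φ contribute runoff: 14.9, 24.2, 28.8, 24.9, 35.2 mm/h.
Σ(I−φ)·Δt = d  ⇒  (14.9+24.2+28.8+24.9+35.2 − 5φ)·1 = 82.5
φ = (128.0 − 82.5/1) / 5 = 9.10 mm/h.

φ ≈ 9.10 mm/h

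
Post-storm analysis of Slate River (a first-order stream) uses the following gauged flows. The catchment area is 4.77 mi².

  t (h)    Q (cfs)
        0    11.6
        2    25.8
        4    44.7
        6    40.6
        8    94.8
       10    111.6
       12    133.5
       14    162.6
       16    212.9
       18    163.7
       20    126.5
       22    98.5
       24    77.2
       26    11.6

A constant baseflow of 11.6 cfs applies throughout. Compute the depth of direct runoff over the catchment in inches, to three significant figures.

d ≈ 0.749 in

Direct runoff: 0.0, 14.2, 33.1, 29.0, 83.2, 100.0, 121.9, 151.0, 201.3, 152.1, 114.9, 86.9, 65.6, 0.0 cfs; ΣQ_DR = 1153 cfs.
V = ΣQ_DR · Δt = 1153 × 7200 s = 8.303 × 10^6 ft³.
Over A = 4.77 mi², depth = V / A = 0.749 in.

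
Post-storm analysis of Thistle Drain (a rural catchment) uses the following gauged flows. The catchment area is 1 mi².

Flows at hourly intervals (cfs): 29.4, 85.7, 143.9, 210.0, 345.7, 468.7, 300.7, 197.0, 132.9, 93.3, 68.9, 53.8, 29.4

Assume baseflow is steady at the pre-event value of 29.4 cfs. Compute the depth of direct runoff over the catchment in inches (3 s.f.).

Direct runoff: 0.0, 56.3, 114.5, 180.6, 316.3, 439.3, 271.3, 167.6, 103.5, 63.9, 39.5, 24.4, 0.0 cfs; ΣQ_DR = 1777 cfs.
V = ΣQ_DR · Δt = 1777 × 3600 s = 6.398 × 10^6 ft³.
Over A = 1 mi², depth = V / A = 2.75 in.

d ≈ 2.75 in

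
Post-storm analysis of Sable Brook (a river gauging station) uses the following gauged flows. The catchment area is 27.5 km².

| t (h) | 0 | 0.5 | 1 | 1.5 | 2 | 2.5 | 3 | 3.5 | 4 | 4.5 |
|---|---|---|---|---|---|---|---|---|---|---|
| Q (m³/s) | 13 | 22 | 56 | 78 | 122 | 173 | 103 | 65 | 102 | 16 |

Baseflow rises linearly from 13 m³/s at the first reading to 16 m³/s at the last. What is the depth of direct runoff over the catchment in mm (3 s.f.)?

Direct runoff: 0.00, 8.67, 42.33, 64.00, 107.67, 158.33, 88.00, 49.67, 86.33, 0.00 m³/s; ΣQ_DR = 605.0 m³/s.
V = ΣQ_DR · Δt = 605.0 × 1800 s = 1.089 × 10^6 m³.
Over A = 27.5 km², depth = V / A = 39.6 mm.

d ≈ 39.6 mm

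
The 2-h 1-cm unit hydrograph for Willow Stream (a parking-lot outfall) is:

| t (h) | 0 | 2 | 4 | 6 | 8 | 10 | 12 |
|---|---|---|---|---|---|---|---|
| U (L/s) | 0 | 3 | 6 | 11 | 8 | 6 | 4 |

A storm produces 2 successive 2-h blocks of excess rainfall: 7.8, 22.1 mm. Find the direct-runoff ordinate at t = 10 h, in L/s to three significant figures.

By discrete convolution, Q_j = Σ (P_i / 10 mm) · U_{j−i}.
At t = 10 h (j=5): Q = (7.8/10)·6 + (22.1/10)·8 = 22.4 L/s.

Q ≈ 22.4 L/s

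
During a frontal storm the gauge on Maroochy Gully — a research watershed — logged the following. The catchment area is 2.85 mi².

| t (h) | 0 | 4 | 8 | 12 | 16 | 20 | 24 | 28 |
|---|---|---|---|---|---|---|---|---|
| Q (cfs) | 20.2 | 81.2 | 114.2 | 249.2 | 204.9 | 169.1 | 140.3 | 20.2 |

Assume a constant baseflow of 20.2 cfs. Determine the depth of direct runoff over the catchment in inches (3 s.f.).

Direct runoff: 0.0, 61.0, 94.0, 229.0, 184.7, 148.9, 120.1, 0.0 cfs; ΣQ_DR = 837.7 cfs.
V = ΣQ_DR · Δt = 837.7 × 14400 s = 1.206 × 10^7 ft³.
Over A = 2.85 mi², depth = V / A = 1.82 in.

d ≈ 1.82 in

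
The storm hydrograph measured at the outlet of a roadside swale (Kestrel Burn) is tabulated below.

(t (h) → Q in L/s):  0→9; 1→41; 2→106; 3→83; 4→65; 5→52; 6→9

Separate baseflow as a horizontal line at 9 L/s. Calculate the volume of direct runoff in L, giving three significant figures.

V ≈ 1.09 × 10^6 L

Direct-runoff ordinates (Q − Q_b): 0.0, 32.0, 97.0, 74.0, 56.0, 43.0, 0.0 L/s.
ΣQ_DR = 302.0 L/s.
With Δt = 1 h = 3600 s, V = ΣQ_DR · Δt = 302.0 × 3600 = 1.09 × 10^6 L.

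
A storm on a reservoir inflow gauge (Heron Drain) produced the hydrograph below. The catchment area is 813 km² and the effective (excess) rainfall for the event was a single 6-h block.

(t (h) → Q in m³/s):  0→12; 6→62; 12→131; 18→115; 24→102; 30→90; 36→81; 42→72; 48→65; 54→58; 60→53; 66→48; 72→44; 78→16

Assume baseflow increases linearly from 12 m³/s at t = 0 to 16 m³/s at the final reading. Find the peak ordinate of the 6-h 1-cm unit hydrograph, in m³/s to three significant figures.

Direct runoff: 0.00, 49.69, 118.38, 102.08, 88.77, 76.46, 67.15, 57.85, 50.54, 43.23, 37.92, 32.62, 28.31, 0.00 m³/s; ΣQ_DR = 753.0 m³/s, peak = 118.38 m³/s.
Runoff depth d = ΣQ_DR·Δt / A = 753.0 × 21600 / (813 km²) = 20.01 mm.
The 1-cm UH is the DRH scaled by (10 mm)/d, so U_p = 118.38 × 10/20.01 = 59.2 m³/s.

U_p ≈ 59.2 m³/s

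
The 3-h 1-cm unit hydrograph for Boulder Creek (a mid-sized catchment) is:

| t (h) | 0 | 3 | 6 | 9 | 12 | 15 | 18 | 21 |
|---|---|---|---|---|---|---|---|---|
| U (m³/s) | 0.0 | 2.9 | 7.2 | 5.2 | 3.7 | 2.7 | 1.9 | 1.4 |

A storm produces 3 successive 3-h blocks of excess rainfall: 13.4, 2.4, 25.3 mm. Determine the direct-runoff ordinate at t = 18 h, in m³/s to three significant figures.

By discrete convolution, Q_j = Σ (P_i / 10 mm) · U_{j−i}.
At t = 18 h (j=6): Q = (13.4/10)·1.9 + (2.4/10)·2.7 + (25.3/10)·3.7 = 12.6 m³/s.

Q ≈ 12.6 m³/s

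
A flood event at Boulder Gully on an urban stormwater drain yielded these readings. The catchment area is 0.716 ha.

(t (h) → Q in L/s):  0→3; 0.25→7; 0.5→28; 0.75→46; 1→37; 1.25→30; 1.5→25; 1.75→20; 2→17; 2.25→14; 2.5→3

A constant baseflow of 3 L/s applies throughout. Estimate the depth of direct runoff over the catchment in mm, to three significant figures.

d ≈ 24.8 mm

Direct runoff: 0.0, 4.0, 25.0, 43.0, 34.0, 27.0, 22.0, 17.0, 14.0, 11.0, 0.0 L/s; ΣQ_DR = 197.0 L/s.
V = ΣQ_DR · Δt = 197.0 × 900 s = 1.773 × 10^5 L.
Over A = 0.716 ha, depth = V / A = 24.8 mm.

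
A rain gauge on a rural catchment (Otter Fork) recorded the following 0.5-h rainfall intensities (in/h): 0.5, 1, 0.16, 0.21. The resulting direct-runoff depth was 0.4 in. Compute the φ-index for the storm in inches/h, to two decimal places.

Only the 2 blocks with intensity above φ contribute runoff: 0.5, 1 in/h.
Σ(I−φ)·Δt = d  ⇒  (0.5+1 − 2φ)·0.5 = 0.4
φ = (1.500 − 0.4/0.5) / 2 = 0.35 in/h.

φ ≈ 0.35 in/h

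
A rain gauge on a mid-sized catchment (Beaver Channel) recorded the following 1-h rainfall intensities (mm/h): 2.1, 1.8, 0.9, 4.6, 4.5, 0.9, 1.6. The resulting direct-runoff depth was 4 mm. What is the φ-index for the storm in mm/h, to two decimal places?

Only the 2 blocks with intensity above φ contribute runoff: 4.6, 4.5 mm/h.
Σ(I−φ)·Δt = d  ⇒  (4.6+4.5 − 2φ)·1 = 4
φ = (9.100 − 4/1) / 2 = 2.55 mm/h.

φ ≈ 2.55 mm/h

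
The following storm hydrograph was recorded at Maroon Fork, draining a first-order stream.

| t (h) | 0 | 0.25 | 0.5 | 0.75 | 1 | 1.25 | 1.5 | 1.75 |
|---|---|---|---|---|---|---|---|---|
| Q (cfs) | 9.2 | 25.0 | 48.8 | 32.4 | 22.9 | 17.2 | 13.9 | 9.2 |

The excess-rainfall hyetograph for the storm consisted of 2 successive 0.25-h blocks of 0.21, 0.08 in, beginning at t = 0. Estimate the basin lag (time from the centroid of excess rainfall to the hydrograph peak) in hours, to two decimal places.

Centroid of excess rainfall: t_c = Σ P_i·t̄_i / ΣP_i = 0.1940 h (block centres at 0.125, 0.375 h).
Hydrograph peak occurs at t = 0.5 h, so basin lag t_L = 0.5 − 0.1940 = 0.31 h.

t_L ≈ 0.31 h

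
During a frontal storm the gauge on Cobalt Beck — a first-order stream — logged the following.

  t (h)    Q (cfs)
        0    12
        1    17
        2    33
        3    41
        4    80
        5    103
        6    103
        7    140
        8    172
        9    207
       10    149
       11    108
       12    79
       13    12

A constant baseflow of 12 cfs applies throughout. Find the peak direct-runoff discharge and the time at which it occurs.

Q_p = 195.0 cfs at t = 9 h

Subtracting baseflow gives direct-runoff ordinates: 0.0, 5.0, 21.0, 29.0, 68.0, 91.0, 91.0, 128.0, 160.0, 195.0, 137.0, 96.0, 67.0, 0.0 cfs.
The maximum is 195.0 cfs, occurring at the reading for t = 9 h.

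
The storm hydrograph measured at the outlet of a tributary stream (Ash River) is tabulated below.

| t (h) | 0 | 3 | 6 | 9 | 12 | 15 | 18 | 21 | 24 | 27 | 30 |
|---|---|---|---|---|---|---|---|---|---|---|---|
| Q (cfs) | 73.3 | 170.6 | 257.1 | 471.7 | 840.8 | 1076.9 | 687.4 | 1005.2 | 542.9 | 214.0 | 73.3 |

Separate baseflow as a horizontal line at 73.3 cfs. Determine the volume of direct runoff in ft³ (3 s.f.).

Direct-runoff ordinates (Q − Q_b): 0.0, 97.3, 183.8, 398.4, 767.5, 1003.6, 614.1, 931.9, 469.6, 140.7, 0.0 cfs.
ΣQ_DR = 4607 cfs.
With Δt = 3 h = 10800 s, V = ΣQ_DR · Δt = 4607 × 10800 = 4.98 × 10^7 ft³.

V ≈ 4.98 × 10^7 ft³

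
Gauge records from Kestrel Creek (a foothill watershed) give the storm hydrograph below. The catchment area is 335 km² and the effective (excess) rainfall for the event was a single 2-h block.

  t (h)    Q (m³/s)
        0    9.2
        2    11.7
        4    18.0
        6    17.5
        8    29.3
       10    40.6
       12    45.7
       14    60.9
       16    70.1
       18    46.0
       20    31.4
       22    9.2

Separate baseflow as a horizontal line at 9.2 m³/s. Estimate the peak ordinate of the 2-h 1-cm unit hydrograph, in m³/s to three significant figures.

U_p ≈ 101 m³/s

Direct runoff: 0.0, 2.5, 8.8, 8.3, 20.1, 31.4, 36.5, 51.7, 60.9, 36.8, 22.2, 0.0 m³/s; ΣQ_DR = 279.2 m³/s, peak = 60.9 m³/s.
Runoff depth d = ΣQ_DR·Δt / A = 279.2 × 7200 / (335 km²) = 6.001 mm.
The 1-cm UH is the DRH scaled by (10 mm)/d, so U_p = 60.9 × 10/6.001 = 101 m³/s.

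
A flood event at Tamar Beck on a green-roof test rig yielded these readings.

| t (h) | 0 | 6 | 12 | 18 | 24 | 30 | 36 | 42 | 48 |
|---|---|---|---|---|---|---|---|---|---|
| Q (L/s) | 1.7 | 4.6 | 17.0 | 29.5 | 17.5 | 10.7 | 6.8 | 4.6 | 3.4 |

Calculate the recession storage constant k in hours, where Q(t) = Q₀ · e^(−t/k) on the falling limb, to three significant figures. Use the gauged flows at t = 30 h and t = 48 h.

On the falling limb, Q drops from 10.7 to 3.4 L/s between t = 30 h and t = 48 h (Δt = 18 h).
k = −Δt / ln(Q₂/Q₁) = −18 / ln(3.4/10.7) = 15.7 h.

k ≈ 15.7 h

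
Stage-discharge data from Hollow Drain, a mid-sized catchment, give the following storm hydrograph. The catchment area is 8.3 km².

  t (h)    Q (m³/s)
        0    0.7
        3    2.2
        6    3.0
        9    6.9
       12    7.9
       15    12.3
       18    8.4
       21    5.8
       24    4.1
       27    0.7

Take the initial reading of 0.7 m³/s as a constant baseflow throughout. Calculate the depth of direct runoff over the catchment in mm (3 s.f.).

Direct runoff: 0.0, 1.5, 2.3, 6.2, 7.2, 11.6, 7.7, 5.1, 3.4, 0.0 m³/s; ΣQ_DR = 45.00 m³/s.
V = ΣQ_DR · Δt = 45.00 × 10800 s = 4.860 × 10^5 m³.
Over A = 8.3 km², depth = V / A = 58.6 mm.

d ≈ 58.6 mm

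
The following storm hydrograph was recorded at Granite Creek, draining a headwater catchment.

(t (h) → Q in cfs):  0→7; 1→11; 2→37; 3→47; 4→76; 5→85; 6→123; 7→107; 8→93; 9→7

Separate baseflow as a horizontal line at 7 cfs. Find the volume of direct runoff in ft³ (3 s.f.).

Direct-runoff ordinates (Q − Q_b): 0.0, 4.0, 30.0, 40.0, 69.0, 78.0, 116.0, 100.0, 86.0, 0.0 cfs.
ΣQ_DR = 523.0 cfs.
With Δt = 1 h = 3600 s, V = ΣQ_DR · Δt = 523.0 × 3600 = 1.88 × 10^6 ft³.

V ≈ 1.88 × 10^6 ft³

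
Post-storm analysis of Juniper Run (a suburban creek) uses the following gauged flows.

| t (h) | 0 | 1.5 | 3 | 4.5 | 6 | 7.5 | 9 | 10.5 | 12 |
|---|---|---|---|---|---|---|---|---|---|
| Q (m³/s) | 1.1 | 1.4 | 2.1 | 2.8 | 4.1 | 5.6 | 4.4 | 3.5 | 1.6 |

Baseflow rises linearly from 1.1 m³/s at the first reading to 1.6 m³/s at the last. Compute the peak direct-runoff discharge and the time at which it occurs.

Q_p = 4.19 m³/s at t = 7.5 h

Subtracting baseflow gives direct-runoff ordinates: 0.00, 0.24, 0.88, 1.51, 2.75, 4.19, 2.92, 1.96, 0.00 m³/s.
The maximum is 4.19 m³/s, occurring at the reading for t = 7.5 h.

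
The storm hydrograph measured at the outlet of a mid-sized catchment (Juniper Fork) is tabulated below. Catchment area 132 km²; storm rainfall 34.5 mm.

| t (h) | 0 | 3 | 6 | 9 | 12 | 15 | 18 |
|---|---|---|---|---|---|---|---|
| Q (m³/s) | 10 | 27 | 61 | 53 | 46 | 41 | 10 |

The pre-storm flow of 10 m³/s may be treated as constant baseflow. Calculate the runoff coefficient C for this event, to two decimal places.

C ≈ 0.42

ΣQ_DR = 178.0 m³/s; V = ΣQ_DR·Δt = 1.922 × 10^6 m³.
Runoff depth d = V / A = 14.56 mm.
C = d / P = 14.56 / 34.5 = 0.42.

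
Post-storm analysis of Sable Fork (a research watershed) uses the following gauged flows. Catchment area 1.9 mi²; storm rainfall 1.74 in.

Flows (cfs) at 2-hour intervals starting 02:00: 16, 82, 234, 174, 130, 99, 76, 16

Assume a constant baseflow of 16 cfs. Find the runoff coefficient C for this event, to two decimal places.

ΣQ_DR = 699.0 cfs; V = ΣQ_DR·Δt = 5.033 × 10^6 ft³.
Runoff depth d = V / A = 1.140 in.
C = d / P = 1.140 / 1.74 = 0.66.

C ≈ 0.66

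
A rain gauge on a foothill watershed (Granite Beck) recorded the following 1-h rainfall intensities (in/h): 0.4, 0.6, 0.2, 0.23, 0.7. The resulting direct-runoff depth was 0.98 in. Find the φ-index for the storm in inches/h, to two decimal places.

Only the 3 blocks with intensity above φ contribute runoff: 0.4, 0.6, 0.7 in/h.
Σ(I−φ)·Δt = d  ⇒  (0.4+0.6+0.7 − 3φ)·1 = 0.98
φ = (1.700 − 0.98/1) / 3 = 0.24 in/h.

φ ≈ 0.24 in/h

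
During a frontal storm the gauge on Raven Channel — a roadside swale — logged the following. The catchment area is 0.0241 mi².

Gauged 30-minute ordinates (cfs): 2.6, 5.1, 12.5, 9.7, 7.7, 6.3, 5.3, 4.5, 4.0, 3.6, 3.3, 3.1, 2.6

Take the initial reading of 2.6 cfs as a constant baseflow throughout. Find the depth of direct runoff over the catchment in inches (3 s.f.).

d ≈ 1.17 in

Direct runoff: 0.0, 2.5, 9.9, 7.1, 5.1, 3.7, 2.7, 1.9, 1.4, 1.0, 0.7, 0.5, 0.0 cfs; ΣQ_DR = 36.50 cfs.
V = ΣQ_DR · Δt = 36.50 × 1800 s = 65700 ft³.
Over A = 0.0241 mi², depth = V / A = 1.17 in.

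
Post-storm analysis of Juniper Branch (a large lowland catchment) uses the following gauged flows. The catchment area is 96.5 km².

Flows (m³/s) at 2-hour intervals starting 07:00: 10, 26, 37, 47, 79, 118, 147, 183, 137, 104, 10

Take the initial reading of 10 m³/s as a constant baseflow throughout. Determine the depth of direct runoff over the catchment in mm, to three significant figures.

d ≈ 58.8 mm

Direct runoff: 0.0, 16.0, 27.0, 37.0, 69.0, 108.0, 137.0, 173.0, 127.0, 94.0, 0.0 m³/s; ΣQ_DR = 788.0 m³/s.
V = ΣQ_DR · Δt = 788.0 × 7200 s = 5.674 × 10^6 m³.
Over A = 96.5 km², depth = V / A = 58.8 mm.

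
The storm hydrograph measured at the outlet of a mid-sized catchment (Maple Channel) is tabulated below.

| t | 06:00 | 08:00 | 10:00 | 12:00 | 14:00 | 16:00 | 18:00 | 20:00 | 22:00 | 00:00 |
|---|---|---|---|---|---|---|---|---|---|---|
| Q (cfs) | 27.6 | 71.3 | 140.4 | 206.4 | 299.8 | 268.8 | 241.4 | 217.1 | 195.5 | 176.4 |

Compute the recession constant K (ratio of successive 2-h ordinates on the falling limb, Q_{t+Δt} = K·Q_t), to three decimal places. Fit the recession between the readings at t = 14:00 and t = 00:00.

K ≈ 0.899

Using the recession-limb readings at t = 14:00 and t = 00:00: Q falls from 299.8 to 176.4 cfs over 5 intervals.
K = (Q₂/Q₁)^(1/5) = (176.4/299.8)^(1/5) = 0.899.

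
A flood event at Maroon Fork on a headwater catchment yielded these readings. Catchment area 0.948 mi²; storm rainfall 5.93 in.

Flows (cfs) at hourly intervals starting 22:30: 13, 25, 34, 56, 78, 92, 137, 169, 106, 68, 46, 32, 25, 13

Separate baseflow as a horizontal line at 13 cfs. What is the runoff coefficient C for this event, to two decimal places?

ΣQ_DR = 712.0 cfs; V = ΣQ_DR·Δt = 2.563 × 10^6 ft³.
Runoff depth d = V / A = 1.164 in.
C = d / P = 1.164 / 5.93 = 0.20.

C ≈ 0.20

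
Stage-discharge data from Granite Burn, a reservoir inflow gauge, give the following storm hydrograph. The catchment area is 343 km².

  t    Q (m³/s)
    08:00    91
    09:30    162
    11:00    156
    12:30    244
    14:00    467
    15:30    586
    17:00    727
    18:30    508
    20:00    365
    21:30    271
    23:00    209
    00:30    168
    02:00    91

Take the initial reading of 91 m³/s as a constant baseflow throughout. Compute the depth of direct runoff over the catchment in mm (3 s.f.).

Direct runoff: 0.0, 71.0, 65.0, 153.0, 376.0, 495.0, 636.0, 417.0, 274.0, 180.0, 118.0, 77.0, 0.0 m³/s; ΣQ_DR = 2862 m³/s.
V = ΣQ_DR · Δt = 2862 × 5400 s = 1.545 × 10^7 m³.
Over A = 343 km², depth = V / A = 45.1 mm.

d ≈ 45.1 mm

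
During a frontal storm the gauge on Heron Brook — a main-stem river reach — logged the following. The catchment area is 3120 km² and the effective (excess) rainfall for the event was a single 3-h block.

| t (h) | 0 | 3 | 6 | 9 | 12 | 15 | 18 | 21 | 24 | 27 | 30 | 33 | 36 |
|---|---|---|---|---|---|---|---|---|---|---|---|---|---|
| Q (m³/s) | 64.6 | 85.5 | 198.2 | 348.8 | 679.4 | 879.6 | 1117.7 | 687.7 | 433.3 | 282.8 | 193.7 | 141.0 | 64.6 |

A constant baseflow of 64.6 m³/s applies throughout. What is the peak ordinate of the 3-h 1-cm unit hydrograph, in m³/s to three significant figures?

Direct runoff: 0.0, 20.9, 133.6, 284.2, 614.8, 815.0, 1053.1, 623.1, 368.7, 218.2, 129.1, 76.4, 0.0 m³/s; ΣQ_DR = 4337 m³/s, peak = 1053.1 m³/s.
Runoff depth d = ΣQ_DR·Δt / A = 4337 × 10800 / (3120 km²) = 15.01 mm.
The 1-cm UH is the DRH scaled by (10 mm)/d, so U_p = 1053.1 × 10/15.01 = 701 m³/s.

U_p ≈ 701 m³/s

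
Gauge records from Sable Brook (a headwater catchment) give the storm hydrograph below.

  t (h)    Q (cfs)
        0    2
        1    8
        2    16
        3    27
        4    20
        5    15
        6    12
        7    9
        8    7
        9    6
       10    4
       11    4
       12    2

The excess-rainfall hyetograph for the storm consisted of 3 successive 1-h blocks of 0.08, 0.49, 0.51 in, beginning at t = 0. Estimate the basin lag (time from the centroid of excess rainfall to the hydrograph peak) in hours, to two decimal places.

Centroid of excess rainfall: t_c = Σ P_i·t̄_i / ΣP_i = 1.8981 h (block centres at 0.5, 1.5, 2.5 h).
Hydrograph peak occurs at t = 3 h, so basin lag t_L = 3 − 1.8981 = 1.10 h.

t_L ≈ 1.10 h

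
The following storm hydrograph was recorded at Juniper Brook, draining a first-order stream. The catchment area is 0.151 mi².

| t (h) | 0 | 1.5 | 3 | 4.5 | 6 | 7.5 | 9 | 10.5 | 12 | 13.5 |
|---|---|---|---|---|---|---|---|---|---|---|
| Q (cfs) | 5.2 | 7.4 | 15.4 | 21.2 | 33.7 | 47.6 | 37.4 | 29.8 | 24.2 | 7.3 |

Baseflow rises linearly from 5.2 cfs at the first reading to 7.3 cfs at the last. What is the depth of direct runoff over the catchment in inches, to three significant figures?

Direct runoff: 0.00, 1.97, 9.73, 15.30, 27.57, 41.23, 30.80, 22.97, 17.13, 0.00 cfs; ΣQ_DR = 166.7 cfs.
V = ΣQ_DR · Δt = 166.7 × 5400 s = 9.002 × 10^5 ft³.
Over A = 0.151 mi², depth = V / A = 2.57 in.

d ≈ 2.57 in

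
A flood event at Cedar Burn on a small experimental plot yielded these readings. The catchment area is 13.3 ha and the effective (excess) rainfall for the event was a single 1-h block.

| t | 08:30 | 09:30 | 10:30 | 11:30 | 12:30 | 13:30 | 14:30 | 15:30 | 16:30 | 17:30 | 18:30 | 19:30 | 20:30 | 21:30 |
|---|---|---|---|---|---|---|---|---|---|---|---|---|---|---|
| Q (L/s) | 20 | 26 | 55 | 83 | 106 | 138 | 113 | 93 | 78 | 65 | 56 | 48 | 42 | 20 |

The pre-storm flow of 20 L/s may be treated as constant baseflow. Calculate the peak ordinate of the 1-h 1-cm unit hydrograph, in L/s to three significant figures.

U_p ≈ 65.8 L/s

Direct runoff: 0.0, 6.0, 35.0, 63.0, 86.0, 118.0, 93.0, 73.0, 58.0, 45.0, 36.0, 28.0, 22.0, 0.0 L/s; ΣQ_DR = 663.0 L/s, peak = 118.0 L/s.
Runoff depth d = ΣQ_DR·Δt / A = 663.0 × 3600 / (13.3 ha) = 17.95 mm.
The 1-cm UH is the DRH scaled by (10 mm)/d, so U_p = 118.0 × 10/17.95 = 65.8 L/s.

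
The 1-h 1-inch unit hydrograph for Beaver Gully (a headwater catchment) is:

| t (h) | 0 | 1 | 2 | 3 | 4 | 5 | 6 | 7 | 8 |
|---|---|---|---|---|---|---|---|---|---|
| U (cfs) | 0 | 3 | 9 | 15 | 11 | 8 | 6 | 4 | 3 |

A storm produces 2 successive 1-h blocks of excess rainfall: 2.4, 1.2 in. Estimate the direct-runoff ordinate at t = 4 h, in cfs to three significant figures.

By discrete convolution, Q_j = Σ (P_i / 1 in) · U_{j−i}.
At t = 4 h (j=4): Q = (2.4/1)·11 + (1.2/1)·15 = 44.4 cfs.

Q ≈ 44.4 cfs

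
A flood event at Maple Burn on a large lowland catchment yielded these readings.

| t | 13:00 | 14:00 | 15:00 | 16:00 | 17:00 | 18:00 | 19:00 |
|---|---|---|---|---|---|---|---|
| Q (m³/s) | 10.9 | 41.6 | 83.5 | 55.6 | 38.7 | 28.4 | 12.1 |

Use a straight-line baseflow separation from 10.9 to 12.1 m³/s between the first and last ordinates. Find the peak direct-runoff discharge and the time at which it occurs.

Subtracting baseflow gives direct-runoff ordinates: 0.00, 30.50, 72.20, 44.10, 27.00, 16.50, 0.00 m³/s.
The maximum is 72.20 m³/s, occurring at the reading for t = 15:00.

Q_p = 72.20 m³/s at t = 15:00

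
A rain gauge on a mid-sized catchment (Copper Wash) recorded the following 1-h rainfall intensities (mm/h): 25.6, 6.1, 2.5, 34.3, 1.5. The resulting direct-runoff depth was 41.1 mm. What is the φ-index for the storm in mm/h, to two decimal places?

φ ≈ 9.40 mm/h

Only the 2 blocks with intensity above φ contribute runoff: 25.6, 34.3 mm/h.
Σ(I−φ)·Δt = d  ⇒  (25.6+34.3 − 2φ)·1 = 41.1
φ = (59.90 − 41.1/1) / 2 = 9.40 mm/h.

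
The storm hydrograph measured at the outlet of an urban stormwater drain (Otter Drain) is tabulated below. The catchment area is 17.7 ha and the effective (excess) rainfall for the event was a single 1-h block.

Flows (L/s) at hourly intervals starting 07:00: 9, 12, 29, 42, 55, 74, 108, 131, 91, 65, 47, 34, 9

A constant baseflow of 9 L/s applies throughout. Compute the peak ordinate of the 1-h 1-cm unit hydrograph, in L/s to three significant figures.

U_p ≈ 102 L/s

Direct runoff: 0.0, 3.0, 20.0, 33.0, 46.0, 65.0, 99.0, 122.0, 82.0, 56.0, 38.0, 25.0, 0.0 L/s; ΣQ_DR = 589.0 L/s, peak = 122.0 L/s.
Runoff depth d = ΣQ_DR·Δt / A = 589.0 × 3600 / (17.7 ha) = 11.98 mm.
The 1-cm UH is the DRH scaled by (10 mm)/d, so U_p = 122.0 × 10/11.98 = 102 L/s.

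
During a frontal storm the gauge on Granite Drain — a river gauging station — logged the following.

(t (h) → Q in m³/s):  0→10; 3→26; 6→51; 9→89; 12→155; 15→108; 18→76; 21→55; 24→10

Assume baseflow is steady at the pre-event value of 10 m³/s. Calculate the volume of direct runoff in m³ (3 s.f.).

Direct-runoff ordinates (Q − Q_b): 0.0, 16.0, 41.0, 79.0, 145.0, 98.0, 66.0, 45.0, 0.0 m³/s.
ΣQ_DR = 490.0 m³/s.
With Δt = 3 h = 10800 s, V = ΣQ_DR · Δt = 490.0 × 10800 = 5.29 × 10^6 m³.

V ≈ 5.29 × 10^6 m³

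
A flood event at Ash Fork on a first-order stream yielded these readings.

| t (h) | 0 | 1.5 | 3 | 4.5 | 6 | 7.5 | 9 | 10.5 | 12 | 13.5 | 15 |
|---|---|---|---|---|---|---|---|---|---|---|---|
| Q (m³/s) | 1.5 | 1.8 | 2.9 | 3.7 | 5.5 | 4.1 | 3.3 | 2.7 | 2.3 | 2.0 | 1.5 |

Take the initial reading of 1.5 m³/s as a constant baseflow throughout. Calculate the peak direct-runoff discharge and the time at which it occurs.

Q_p = 4.0 m³/s at t = 6 h

Subtracting baseflow gives direct-runoff ordinates: 0.0, 0.3, 1.4, 2.2, 4.0, 2.6, 1.8, 1.2, 0.8, 0.5, 0.0 m³/s.
The maximum is 4.0 m³/s, occurring at the reading for t = 6 h.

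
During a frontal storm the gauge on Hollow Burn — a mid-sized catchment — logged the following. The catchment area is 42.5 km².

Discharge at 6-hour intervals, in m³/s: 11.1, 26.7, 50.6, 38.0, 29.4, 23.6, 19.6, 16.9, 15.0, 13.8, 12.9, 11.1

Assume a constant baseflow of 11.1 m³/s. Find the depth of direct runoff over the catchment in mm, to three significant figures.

d ≈ 68.9 mm

Direct runoff: 0.0, 15.6, 39.5, 26.9, 18.3, 12.5, 8.5, 5.8, 3.9, 2.7, 1.8, 0.0 m³/s; ΣQ_DR = 135.5 m³/s.
V = ΣQ_DR · Δt = 135.5 × 21600 s = 2.927 × 10^6 m³.
Over A = 42.5 km², depth = V / A = 68.9 mm.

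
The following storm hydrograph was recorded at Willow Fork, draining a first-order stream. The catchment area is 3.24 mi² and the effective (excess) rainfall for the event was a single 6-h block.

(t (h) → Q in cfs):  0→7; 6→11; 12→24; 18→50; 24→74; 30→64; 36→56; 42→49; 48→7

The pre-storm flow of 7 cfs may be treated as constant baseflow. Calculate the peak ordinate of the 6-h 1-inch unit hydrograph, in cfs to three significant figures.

U_p ≈ 83.7 cfs

Direct runoff: 0.0, 4.0, 17.0, 43.0, 67.0, 57.0, 49.0, 42.0, 0.0 cfs; ΣQ_DR = 279.0 cfs, peak = 67.0 cfs.
Runoff depth d = ΣQ_DR·Δt / A = 279.0 × 21600 / (3.24 mi²) = 0.8006 in.
The 1-inch UH is the DRH scaled by (1 in)/d, so U_p = 67.0 × 1/0.8006 = 83.7 cfs.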